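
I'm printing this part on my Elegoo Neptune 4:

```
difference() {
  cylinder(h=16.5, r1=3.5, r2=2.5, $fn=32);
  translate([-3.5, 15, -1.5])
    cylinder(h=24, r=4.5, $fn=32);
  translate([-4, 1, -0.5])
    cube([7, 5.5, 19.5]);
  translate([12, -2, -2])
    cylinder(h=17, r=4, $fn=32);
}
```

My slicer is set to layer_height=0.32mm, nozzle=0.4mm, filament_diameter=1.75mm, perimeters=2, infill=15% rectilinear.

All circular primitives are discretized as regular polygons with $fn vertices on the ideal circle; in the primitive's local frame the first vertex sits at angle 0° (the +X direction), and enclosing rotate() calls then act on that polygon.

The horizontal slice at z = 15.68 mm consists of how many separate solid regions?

At z = 15.68 mm: the cone (r1=3.5→r2=2.5) has section circumradius 2.550 here — a regular 32-gon; the r=4.5 cylinder at (-3.5, 15) contributes a regular 32-gon of circumradius 4.5; the 7×5.5 cube at (-4, 1) contributes its full rectangle; the cylinder at (12, -2) is not intersected at this z (z outside [-2, 15]); Subtracting the remaining from the first: starting from the cone, the r=4.5 cylinder at (-3.5, 15) misses the remaining region (no effect); the 7×5.5 cube at (-4, 1) partially overlaps it — only the 5.20 mm² overlap (of its 38.50 mm²) is removed, clipping the outline — 1 connected region. The result has 1 disconnected region.

1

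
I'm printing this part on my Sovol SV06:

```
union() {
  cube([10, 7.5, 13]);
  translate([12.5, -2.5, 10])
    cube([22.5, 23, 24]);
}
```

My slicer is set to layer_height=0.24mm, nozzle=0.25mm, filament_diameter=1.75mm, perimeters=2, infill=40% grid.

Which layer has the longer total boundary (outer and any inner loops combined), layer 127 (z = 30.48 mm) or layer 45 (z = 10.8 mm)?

layer 45 (z = 10.8 mm)

Layer 127 (z = 30.48): the cube is absent (z outside [0, 13]); the 22.5×23 cube at (12.5, -2.5) contributes its full rectangle (perimeter 91.00 mm); Taking the union: only the 22.5×23 cube at (12.5, -2.5) is present, so the union is just that shape — boundary = 91.00 mm. So its perimeter = 91.00 mm. Layer 45 (z = 10.8): the 10×7.5 cube contributes its full rectangle (perimeter 35.00 mm); the 22.5×23 cube at (12.5, -2.5) contributes its full rectangle (perimeter 91.00 mm); Merging all regions: the 2 present regions are separate (no shared area or edge), so areas and boundary lengths simply add and each stays a separate island — boundary = 126.00 mm. So its perimeter = 126.00 mm. Layer 45 is larger (126.00 vs 91.00 mm).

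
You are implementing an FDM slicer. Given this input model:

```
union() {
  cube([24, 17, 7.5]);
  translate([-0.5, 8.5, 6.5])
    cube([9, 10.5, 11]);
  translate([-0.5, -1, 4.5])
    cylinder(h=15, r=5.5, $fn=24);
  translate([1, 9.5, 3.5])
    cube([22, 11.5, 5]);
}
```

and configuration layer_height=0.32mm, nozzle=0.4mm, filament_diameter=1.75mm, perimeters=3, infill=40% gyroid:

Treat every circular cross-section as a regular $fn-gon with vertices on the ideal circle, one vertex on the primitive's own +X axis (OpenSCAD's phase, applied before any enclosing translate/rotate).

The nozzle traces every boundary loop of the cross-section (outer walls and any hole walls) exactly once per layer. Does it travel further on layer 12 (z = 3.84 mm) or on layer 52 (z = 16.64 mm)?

Layer 12 (z = 3.84): the cube (footprint 24×17) is included at this height (perimeter 82.00 mm); the cube at (-0.5, 8.5) is absent (z outside [6.5, 17.5]); the cylinder at (-0.5, -1) does not reach this height (z outside [4.5, 19.5]); the cube at (1, 9.5) (footprint 22×11.5) is included at this height (perimeter 67.00 mm); Taking the union: the regions partially overlap (shared area 165.00 mm²), so the edge portions inside another operand are dropped and the merged outline is re-measured after clipping — boundary = 90.00 mm. So its perimeter = 90.00 mm. Layer 52 (z = 16.64): the cube does not reach this height (z outside [0, 7.5]); the 9×10.5 cube at (-0.5, 8.5) contributes its full rectangle (perimeter 39.00 mm); the r=5.5 cylinder at (-0.5, -1) gives a regular 24-gon of circumradius 5.5 (constant along its height) (perimeter = 2·24·5.500·sin(180°/24) = 34.46 mm); the cube at (1, 9.5) is absent (z outside [3.5, 8.5]); Combining (union): the 2 present regions are separate (no shared area or edge), so areas and boundary lengths simply add and each stays a separate island — boundary = 73.46 mm. So its perimeter = 73.46 mm. Layer 12 is larger (90.00 vs 73.46 mm).

layer 12 (z = 3.84 mm)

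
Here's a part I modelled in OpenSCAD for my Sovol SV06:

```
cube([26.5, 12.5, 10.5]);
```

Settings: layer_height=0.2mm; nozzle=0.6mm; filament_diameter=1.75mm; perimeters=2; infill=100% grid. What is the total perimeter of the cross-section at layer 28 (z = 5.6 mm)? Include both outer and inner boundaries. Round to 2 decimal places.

At z = 5.6 mm: the cube (footprint 26.5×12.5) is included at this height (perimeter 78.00 mm). Overall, the cross-section is a single solid region. Total boundary length (outer) = 78.00 mm.

78.00 mm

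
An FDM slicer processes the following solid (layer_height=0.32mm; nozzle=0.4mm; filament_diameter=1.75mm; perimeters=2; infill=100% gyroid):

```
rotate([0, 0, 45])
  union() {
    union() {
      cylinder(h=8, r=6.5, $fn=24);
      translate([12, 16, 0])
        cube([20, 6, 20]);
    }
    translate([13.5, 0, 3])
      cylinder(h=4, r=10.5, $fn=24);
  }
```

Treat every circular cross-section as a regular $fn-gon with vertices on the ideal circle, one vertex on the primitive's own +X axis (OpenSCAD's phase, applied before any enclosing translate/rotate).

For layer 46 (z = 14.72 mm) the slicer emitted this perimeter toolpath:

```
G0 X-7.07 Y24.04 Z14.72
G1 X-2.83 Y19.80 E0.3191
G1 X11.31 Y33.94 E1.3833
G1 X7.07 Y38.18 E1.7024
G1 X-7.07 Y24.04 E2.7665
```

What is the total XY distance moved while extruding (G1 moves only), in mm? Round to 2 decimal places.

51.99 mm

Sum the Euclidean lengths of each G1 segment: total = 51.99 mm.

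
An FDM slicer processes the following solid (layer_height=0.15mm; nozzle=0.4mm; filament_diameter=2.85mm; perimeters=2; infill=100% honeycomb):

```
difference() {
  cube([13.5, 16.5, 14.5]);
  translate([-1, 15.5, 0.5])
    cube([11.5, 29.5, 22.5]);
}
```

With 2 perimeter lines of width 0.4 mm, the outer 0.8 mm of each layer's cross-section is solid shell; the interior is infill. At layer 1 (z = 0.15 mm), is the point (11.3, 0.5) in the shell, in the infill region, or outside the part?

shell

At z = 0.15 mm: the cube is present — its section is the full 13.5×16.5 rectangle; the cube at (-1, 15.5) is absent (z outside [0.5, 23]); After the difference (first − rest): none of the subtracted shapes is present at this height, so the 13.5×16.5 cube is unchanged — 1 connected region. Overall, the cross-section is a single solid region. The nearest boundary edge runs (0.00, 0.00)→(13.50, 0.00); distance from the point to it = 0.50 mm. The point is inside the cross-section, 0.50 mm from the nearest boundary — within the 0.8 mm shell band (2 × 0.4).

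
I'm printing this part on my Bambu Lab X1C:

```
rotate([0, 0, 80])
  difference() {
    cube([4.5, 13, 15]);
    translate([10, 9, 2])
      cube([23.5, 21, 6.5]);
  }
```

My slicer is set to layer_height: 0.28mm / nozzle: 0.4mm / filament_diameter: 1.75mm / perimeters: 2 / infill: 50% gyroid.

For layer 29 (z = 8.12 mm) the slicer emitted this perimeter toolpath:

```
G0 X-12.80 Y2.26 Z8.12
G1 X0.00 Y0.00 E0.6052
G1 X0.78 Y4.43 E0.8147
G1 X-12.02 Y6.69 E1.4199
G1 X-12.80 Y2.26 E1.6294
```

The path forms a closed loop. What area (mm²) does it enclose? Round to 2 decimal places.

Apply the shoelace formula to the sequence of (X, Y) vertices; enclosed area = 58.47 mm².

58.47 mm²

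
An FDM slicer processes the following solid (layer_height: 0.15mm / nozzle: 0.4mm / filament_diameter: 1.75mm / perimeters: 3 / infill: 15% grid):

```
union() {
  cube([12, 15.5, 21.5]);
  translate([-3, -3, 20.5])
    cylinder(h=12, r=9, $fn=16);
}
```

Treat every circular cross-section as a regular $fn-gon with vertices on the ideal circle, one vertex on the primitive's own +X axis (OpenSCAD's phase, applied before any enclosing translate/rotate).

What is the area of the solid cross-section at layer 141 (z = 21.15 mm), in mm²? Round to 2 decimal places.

415.19 mm²

At z = 21.15 mm: the cube (footprint 12×15.5) is included at this height (area 186.00 mm²); the r=9 cylinder at (-3, -3) gives a regular 16-gon of circumradius 9 (constant along its height) (area = (16/2)·9.000²·sin(360°/16) = 247.98 mm²); Merging all regions: the regions partially overlap — summed areas 433.98 mm² minus the doubly-counted overlap 18.78 mm² gives 415.19 mm² — area = 415.19 mm². Overall, the cross-section is a single solid region. Net area = 415.19 mm².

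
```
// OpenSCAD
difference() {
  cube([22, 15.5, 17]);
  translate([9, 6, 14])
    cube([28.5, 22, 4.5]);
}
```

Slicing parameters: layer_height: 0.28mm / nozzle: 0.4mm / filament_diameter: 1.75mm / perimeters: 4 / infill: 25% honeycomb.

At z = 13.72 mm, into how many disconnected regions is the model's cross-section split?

1

At z = 13.72 mm: the cube is present — its section is the full 22×15.5 rectangle; the cube at (9, 6) does not reach this height (z outside [14, 18.5]); Subtracting the remaining from the first: none of the subtracted shapes is present at this height, so the 22×15.5 cube is unchanged — 1 connected region. The result has 1 disconnected region.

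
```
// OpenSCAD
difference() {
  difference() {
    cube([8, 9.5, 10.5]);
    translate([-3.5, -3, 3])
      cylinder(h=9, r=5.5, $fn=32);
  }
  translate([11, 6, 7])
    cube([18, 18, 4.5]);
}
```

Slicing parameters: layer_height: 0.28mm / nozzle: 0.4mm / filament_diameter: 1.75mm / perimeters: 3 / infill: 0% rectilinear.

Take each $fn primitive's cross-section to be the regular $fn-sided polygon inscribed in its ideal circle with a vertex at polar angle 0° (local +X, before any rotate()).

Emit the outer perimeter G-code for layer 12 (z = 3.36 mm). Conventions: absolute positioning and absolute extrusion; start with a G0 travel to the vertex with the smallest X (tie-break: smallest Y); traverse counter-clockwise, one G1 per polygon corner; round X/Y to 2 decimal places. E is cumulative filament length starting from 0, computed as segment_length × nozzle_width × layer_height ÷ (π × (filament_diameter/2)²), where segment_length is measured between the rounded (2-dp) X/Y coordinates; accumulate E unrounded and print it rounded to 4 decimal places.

At z = 3.36 mm: the cube is present — its section is the full 8×9.5 rectangle; the r=5.5 cylinder at (-3.5, -3) contributes a regular 32-gon of circumradius 5.5; Taking the first minus the rest: starting from the 8×9.5 cube, the r=5.5 cylinder at (-3.5, -3) partially overlaps it — only the 0.73 mm² overlap (of its 94.42 mm²) is removed, clipping the outline — 1 connected region; the cube at (11, 6) is not intersected at this z (z outside [7, 11.5]); Subtracting the remaining from the first: none of the subtracted shapes is present at this height, so the result so far is unchanged — 1 connected region. The outline is a single polygon with 7 vertices. Extrusion per mm of travel: 0.4 × 0.28 / (π × 0.875²) = 0.046564. Accumulating E over each segment gives final E = 1.5988.

G0 X0.00 Y1.21 Z3.36
G1 X0.39 Y0.89 E0.0235
G1 X1.07 Y0.06 E0.0735
G1 X1.10 Y0.00 E0.0766
G1 X8.00 Y0.00 E0.3979
G1 X8.00 Y9.50 E0.8402
G1 X0.00 Y9.50 E1.2127
G1 X0.00 Y1.21 E1.5988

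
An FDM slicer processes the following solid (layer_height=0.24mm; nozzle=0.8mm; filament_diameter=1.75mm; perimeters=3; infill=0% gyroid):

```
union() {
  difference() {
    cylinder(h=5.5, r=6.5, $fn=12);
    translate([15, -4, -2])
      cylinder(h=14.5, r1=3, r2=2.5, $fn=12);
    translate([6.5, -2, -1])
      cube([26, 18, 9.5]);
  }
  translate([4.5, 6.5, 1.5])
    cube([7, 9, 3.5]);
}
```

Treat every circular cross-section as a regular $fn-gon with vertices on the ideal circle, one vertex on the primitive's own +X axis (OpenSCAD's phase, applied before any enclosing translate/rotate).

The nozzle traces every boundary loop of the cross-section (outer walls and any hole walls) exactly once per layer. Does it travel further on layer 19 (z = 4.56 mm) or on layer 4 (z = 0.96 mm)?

layer 19 (z = 4.56 mm)

Layer 19 (z = 4.56): the cylinder: section is a regular 12-gon, circumradius r=6.5 (perimeter = 2·12·6.500·sin(180°/12) = 40.38 mm); the cone at (15, -4) contributes a regular 12-gon of circumradius 2.774 (interpolated between r1=3 and r2=2.5 at t=0.452) (perimeter = 2·12·2.774·sin(180°/12) = 17.23 mm); the 26×18 cube at (6.5, -2) contributes its full rectangle (perimeter 88.00 mm); Subtracting the remaining from the first: starting from the r=6.5 cylinder, the cone at (15, -4) misses the remaining region (no effect); the 26×18 cube at (6.5, -2) misses the remaining region (no effect) — boundary = 40.38 mm; the cube at (4.5, 6.5) (footprint 7×9) is included at this height (perimeter 32.00 mm); Combining (union): the 2 present regions are separate (no shared area or edge), so areas and boundary lengths simply add and each stays a separate island — boundary = 72.38 mm. So its perimeter = 72.38 mm. Layer 4 (z = 0.96): the r=6.5 cylinder contributes a regular 12-gon of circumradius 6.5 (perimeter = 2·12·6.500·sin(180°/12) = 40.38 mm); the cone at (15, -4): at t=0.204 of its height the radius interpolates to r₁+(r₂−r₁)t = 2.898, giving a regular 12-gon of that circumradius (perimeter = 2·12·2.898·sin(180°/12) = 18.00 mm); the cube at (6.5, -2) (footprint 26×18) is included at this height (perimeter 88.00 mm); Taking the first minus the rest: starting from the r=6.5 cylinder, the cone at (15, -4) misses the remaining region (no effect); the 26×18 cube at (6.5, -2) misses the remaining region (no effect) — boundary = 40.38 mm; the cube at (4.5, 6.5) is not intersected at this z (z outside [1.5, 5]); Combining (union): only the result so far is present, so the union is just that shape — boundary = 40.38 mm. So its perimeter = 40.38 mm. Layer 19 is larger (72.38 vs 40.38 mm).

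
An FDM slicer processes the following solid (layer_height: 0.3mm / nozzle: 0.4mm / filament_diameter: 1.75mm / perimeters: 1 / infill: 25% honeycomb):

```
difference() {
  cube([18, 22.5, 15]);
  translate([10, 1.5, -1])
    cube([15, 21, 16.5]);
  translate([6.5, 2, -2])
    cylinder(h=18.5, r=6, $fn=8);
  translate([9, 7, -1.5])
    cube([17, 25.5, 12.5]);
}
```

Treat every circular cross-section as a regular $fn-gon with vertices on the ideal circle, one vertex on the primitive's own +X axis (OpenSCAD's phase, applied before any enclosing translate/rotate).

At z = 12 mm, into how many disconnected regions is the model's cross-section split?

2

At z = 12 mm: the 18×22.5 cube contributes its full rectangle; the cube at (10, 1.5) is present — its section is the full 15×21 rectangle; the r=6 cylinder at (6.5, 2) contributes a regular 8-gon of circumradius 6; the cube at (9, 7) is not intersected at this z (z outside [-1.5, 11]); Taking the first minus the rest: starting from the 18×22.5 cube, the 15×21 cube at (10, 1.5) partially overlaps it — only the 168.00 mm² overlap (of its 315.00 mm²) is removed, clipping the outline; the r=6 cylinder at (6.5, 2) partially overlaps it — only the 65.06 mm² overlap (of its 101.82 mm²) is removed, clipping the outline — 2 connected regions. The result has 2 disconnected regions.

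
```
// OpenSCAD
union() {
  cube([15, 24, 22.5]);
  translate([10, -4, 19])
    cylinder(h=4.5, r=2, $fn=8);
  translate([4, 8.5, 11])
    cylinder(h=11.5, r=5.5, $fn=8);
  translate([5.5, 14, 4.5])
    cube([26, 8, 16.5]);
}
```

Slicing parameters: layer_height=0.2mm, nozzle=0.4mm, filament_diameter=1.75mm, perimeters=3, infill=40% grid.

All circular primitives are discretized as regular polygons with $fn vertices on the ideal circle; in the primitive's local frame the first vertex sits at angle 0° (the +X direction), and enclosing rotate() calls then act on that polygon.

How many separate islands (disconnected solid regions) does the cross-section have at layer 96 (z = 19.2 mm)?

2

At z = 19.2 mm: the 15×24 cube contributes its full rectangle; the r=2 cylinder at (10, -4) gives a regular 8-gon of circumradius 2 (constant along its height); the cylinder at (4, 8.5): section is a regular 8-gon, circumradius r=5.5; the 26×8 cube at (5.5, 14) contributes its full rectangle; Taking the union: the regions partially overlap (shared area 156.13 mm²), so overlapping operands fuse into one piece — 2 connected regions. Overall, the cross-section has 2 separate islands. Island count = 2.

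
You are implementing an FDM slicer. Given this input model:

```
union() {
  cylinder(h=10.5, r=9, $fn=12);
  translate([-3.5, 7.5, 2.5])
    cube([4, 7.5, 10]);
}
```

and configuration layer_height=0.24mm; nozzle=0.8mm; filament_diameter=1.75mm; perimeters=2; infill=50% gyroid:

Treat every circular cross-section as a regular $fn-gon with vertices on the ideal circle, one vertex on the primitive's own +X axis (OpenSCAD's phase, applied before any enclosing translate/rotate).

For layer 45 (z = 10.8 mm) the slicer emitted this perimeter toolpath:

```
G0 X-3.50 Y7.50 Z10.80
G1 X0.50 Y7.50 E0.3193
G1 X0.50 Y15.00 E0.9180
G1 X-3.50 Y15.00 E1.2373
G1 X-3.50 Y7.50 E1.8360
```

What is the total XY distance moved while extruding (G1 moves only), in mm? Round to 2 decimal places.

23.00 mm

Sum the Euclidean lengths of each G1 segment: total = 23.00 mm.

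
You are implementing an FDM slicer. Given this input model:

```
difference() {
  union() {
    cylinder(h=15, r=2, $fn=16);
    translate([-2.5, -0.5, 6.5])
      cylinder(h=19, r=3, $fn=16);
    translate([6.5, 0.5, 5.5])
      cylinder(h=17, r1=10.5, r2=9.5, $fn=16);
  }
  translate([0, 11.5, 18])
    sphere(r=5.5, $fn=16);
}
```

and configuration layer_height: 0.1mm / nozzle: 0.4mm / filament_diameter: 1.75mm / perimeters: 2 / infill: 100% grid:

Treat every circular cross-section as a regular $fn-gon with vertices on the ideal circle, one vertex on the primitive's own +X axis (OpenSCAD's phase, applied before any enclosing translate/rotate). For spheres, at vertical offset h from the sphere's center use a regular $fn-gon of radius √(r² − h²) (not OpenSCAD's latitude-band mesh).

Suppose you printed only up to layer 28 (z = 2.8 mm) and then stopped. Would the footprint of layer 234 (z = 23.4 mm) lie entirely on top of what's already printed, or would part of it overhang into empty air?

Compare the two slices. At z = 2.8: the r=2 cylinder gives a regular 16-gon of circumradius 2 (constant along its height) (area = (16/2)·2.000²·sin(360°/16) = 12.25 mm²); the cylinder at (-2.5, -0.5) is absent (z outside [6.5, 25.5]); the cone at (6.5, 0.5) is not intersected at this z (z outside [5.5, 22.5]); Merging all regions: only the r=2 cylinder is present, so the union is just that shape — area = 12.25 mm²; the sphere at (0, 11.5) does not reach this height (|z−center|=15.200 > r=5.5); Taking the first minus the rest: none of the subtracted shapes is present at this height, so the result so far is unchanged — area = 12.25 mm². At z = 23.4: the cylinder does not reach this height (z outside [0, 15]); the cylinder at (-2.5, -0.5): section is a regular 16-gon, circumradius r=3 (area = (16/2)·3.000²·sin(360°/16) = 27.55 mm²); the cone at (6.5, 0.5) is absent (z outside [5.5, 22.5]); Taking the union: only the r=3 cylinder at (-2.5, -0.5) is present, so the union is just that shape — area = 27.55 mm²; the r=5.5 sphere at (0, 11.5) slices to a regular 16-gon of circumradius 1.044 (√(r²−h²) with h=5.4 from center) (area = (16/2)·1.044²·sin(360°/16) = 3.34 mm²); After the difference (first − rest): starting from the result so far (27.55 mm²), the r=5.5 sphere at (0, 11.5) misses the remaining region (no effect) — area = 27.55 mm². Checking containment: at z = 23.4 the cross-section extends beyond the z = 2.8 cross-section by about 20.72 mm².

part overhangs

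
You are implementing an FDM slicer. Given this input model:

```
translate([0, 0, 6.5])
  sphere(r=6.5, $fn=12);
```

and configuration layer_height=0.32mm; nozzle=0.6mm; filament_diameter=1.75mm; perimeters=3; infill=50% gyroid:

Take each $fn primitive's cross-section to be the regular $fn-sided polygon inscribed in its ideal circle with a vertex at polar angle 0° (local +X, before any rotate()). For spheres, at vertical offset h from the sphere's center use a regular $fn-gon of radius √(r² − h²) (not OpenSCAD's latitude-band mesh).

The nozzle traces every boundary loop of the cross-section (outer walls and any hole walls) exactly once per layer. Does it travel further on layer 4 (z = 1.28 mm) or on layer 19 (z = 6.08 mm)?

layer 19 (z = 6.08 mm)

Layer 4 (z = 1.28): the r=6.5 sphere slices to a regular 12-gon of circumradius 3.873 (√(r²−h²) with h=5.22 from center) (perimeter = 2·12·3.873·sin(180°/12) = 24.06 mm). So its perimeter = 24.06 mm. Layer 19 (z = 6.08): the sphere: section is a regular 12-gon, circumradius = √(r²−h²) = √(6.5²−0.42²) = 6.486 (perimeter = 2·12·6.486·sin(180°/12) = 40.29 mm). So its perimeter = 40.29 mm. Layer 19 is larger (40.29 vs 24.06 mm).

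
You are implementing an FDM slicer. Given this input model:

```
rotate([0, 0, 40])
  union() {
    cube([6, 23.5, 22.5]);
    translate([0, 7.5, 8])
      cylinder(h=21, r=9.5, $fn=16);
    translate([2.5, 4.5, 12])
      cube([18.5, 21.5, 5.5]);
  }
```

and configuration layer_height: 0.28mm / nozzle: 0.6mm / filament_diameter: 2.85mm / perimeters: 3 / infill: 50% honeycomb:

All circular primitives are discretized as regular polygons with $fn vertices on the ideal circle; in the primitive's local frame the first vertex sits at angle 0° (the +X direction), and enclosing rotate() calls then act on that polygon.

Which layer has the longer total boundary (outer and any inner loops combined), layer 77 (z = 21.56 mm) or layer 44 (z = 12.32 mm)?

Layer 77 (z = 21.56): the cube (footprint 6×23.5) is included at this height (perimeter 59.00 mm); the r=9.5 cylinder at (0, 7.5) gives a regular 16-gon of circumradius 9.5 (constant along its height) (perimeter = 2·16·9.500·sin(180°/16) = 59.31 mm); the cube at (2.5, 4.5) does not reach this height (z outside [12, 17.5]); Merging all regions: the regions partially overlap (shared area 97.04 mm²), so the edge portions inside another operand are dropped and the merged outline is re-measured after clipping — boundary = 74.27 mm; (rotated 40° about Z; rotation is an isometry so areas/perimeters/island counts are preserved). So its perimeter = 74.27 mm. Layer 44 (z = 12.32): the cube (footprint 6×23.5) is included at this height (perimeter 59.00 mm); the r=9.5 cylinder at (0, 7.5) gives a regular 16-gon of circumradius 9.5 (constant along its height) (perimeter = 2·16·9.500·sin(180°/16) = 59.31 mm); the 18.5×21.5 cube at (2.5, 4.5) contributes its full rectangle (perimeter 80.00 mm); Merging all regions: the regions partially overlap (shared area 190.11 mm²), so the edge portions inside another operand are dropped and the merged outline is re-measured after clipping — boundary = 105.23 mm; (rotated 40° about Z; rotation is an isometry so areas/perimeters/island counts are preserved). So its perimeter = 105.23 mm. Layer 44 is larger (105.23 vs 74.27 mm).

layer 44 (z = 12.32 mm)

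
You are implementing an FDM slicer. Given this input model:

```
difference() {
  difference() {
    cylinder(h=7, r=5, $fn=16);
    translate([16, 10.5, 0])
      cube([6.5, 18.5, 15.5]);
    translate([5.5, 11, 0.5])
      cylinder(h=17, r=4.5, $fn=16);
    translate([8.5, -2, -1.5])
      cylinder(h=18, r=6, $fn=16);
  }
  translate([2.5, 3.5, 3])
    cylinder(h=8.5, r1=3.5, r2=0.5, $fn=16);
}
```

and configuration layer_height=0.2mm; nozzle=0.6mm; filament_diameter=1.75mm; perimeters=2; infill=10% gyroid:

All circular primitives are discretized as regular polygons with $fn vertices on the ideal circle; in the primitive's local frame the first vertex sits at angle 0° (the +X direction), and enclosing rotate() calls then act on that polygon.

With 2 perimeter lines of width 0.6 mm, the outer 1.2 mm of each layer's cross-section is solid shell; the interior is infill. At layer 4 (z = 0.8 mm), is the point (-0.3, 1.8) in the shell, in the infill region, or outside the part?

infill

At z = 0.8 mm: the cylinder: section is a regular 16-gon, circumradius r=5; the 6.5×18.5 cube at (16, 10.5) contributes its full rectangle; the r=4.5 cylinder at (5.5, 11) contributes a regular 16-gon of circumradius 4.5; the r=6 cylinder at (8.5, -2) gives a regular 16-gon of circumradius 6 (constant along its height); Taking the first minus the rest: starting from the r=5 cylinder, the 6.5×18.5 cube at (16, 10.5) misses the remaining region (no effect); the r=4.5 cylinder at (5.5, 11) misses the remaining region (no effect); the r=6 cylinder at (8.5, -2) partially overlaps it — only the 9.31 mm² overlap (of its 110.21 mm²) is removed, clipping the outline — 1 connected region; the cone at (2.5, 3.5) is absent (z outside [3, 11.5]); Subtracting the remaining from the first: none of the subtracted shapes is present at this height, so the result so far is unchanged — 1 connected region. Overall, the cross-section is a single solid region. The nearest boundary edge runs (-1.91, 4.62)→(0.00, 5.00); distance from the point to it = 3.08 mm. The point is inside the cross-section and 3.08 mm from the nearest boundary — more than the 1.2 mm shell width (2 × 0.6), so it's in the infill interior.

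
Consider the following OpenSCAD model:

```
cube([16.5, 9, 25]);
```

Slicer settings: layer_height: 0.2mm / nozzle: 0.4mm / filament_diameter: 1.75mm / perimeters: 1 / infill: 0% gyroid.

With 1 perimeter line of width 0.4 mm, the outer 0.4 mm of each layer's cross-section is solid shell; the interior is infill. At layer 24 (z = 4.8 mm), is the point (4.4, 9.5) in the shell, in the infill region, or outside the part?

outside

At z = 4.8 mm: the 16.5×9 cube contributes its full rectangle. Overall, the cross-section is a single solid region. The nearest boundary edge runs (16.50, 9.00)→(0.00, 9.00); distance from the point to it = 0.50 mm. The point is not inside any of the regions above, so it lies outside the cross-section (0.50 mm from the nearest boundary).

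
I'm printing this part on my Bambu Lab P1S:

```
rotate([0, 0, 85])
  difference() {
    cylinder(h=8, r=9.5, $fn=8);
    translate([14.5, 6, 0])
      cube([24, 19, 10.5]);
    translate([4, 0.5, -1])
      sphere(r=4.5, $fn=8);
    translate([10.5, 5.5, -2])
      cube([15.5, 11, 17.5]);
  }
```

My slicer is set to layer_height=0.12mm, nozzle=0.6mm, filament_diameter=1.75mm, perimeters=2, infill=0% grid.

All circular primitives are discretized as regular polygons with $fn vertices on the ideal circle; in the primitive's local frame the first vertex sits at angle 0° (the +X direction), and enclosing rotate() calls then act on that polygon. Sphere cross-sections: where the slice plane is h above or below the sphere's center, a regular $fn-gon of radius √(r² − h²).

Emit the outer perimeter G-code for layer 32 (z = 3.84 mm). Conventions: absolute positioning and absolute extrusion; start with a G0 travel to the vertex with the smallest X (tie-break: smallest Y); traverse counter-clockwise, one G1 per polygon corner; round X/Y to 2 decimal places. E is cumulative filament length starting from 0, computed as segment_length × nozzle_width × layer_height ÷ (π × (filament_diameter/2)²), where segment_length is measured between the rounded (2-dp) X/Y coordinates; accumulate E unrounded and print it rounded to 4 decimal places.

At z = 3.84 mm: the r=9.5 cylinder gives a regular 8-gon of circumradius 9.5 (constant along its height); the cube at (14.5, 6) is present — its section is the full 24×19 rectangle; the sphere at (4, 0.5) is not intersected at this z (|z−center|=4.840 > r=4.5); the cube at (10.5, 5.5) is present — its section is the full 15.5×11 rectangle; Subtracting the remaining from the first: starting from the r=9.5 cylinder, the 24×19 cube at (14.5, 6) misses the remaining region (no effect); the 15.5×11 cube at (10.5, 5.5) misses the remaining region (no effect) — 1 connected region; (whole slice rotated 85° about Z — lengths, areas and connectivity unchanged). The outline is a single polygon with 8 vertices. Extrusion per mm of travel: 0.6 × 0.12 / (π × 0.875²) = 0.029934. Accumulating E over each segment gives final E = 1.7413.

G0 X-9.46 Y0.83 Z3.84
G1 X-7.28 Y-6.11 E0.2178
G1 X-0.83 Y-9.46 E0.4353
G1 X6.11 Y-7.28 E0.6531
G1 X9.46 Y-0.83 E0.8706
G1 X7.28 Y6.11 E1.0884
G1 X0.83 Y9.46 E1.3059
G1 X-6.11 Y7.28 E1.5237
G1 X-9.46 Y0.83 E1.7413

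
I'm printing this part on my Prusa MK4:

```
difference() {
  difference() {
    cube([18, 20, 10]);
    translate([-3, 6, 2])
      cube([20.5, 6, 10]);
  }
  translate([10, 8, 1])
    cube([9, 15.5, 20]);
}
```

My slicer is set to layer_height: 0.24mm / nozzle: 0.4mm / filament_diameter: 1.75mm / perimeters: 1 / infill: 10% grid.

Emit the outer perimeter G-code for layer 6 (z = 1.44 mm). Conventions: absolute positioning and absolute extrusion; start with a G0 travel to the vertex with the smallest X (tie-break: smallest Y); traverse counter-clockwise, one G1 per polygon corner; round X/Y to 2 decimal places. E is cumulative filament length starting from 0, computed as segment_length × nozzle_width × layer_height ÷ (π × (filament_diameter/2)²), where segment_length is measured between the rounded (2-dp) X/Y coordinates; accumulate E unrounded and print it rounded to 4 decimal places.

At z = 1.44 mm: the cube (footprint 18×20) is included at this height; the cube at (-3, 6) is not intersected at this z (z outside [2, 12]); Subtracting the remaining from the first: none of the subtracted shapes is present at this height, so the 18×20 cube is unchanged — 1 connected region; the cube at (10, 8) is present — its section is the full 9×15.5 rectangle; After the difference (first − rest): starting from that combined region, the 9×15.5 cube at (10, 8) partially overlaps it — only the 96.00 mm² overlap (of its 139.50 mm²) is removed, clipping the outline — 1 connected region. The outline is a single polygon with 6 vertices. Extrusion per mm of travel: 0.4 × 0.24 / (π × 0.875²) = 0.039912. Accumulating E over each segment gives final E = 3.0333.

G0 X0.00 Y0.00 Z1.44
G1 X18.00 Y0.00 E0.7184
G1 X18.00 Y8.00 E1.0377
G1 X10.00 Y8.00 E1.3570
G1 X10.00 Y20.00 E1.8360
G1 X0.00 Y20.00 E2.2351
G1 X0.00 Y0.00 E3.0333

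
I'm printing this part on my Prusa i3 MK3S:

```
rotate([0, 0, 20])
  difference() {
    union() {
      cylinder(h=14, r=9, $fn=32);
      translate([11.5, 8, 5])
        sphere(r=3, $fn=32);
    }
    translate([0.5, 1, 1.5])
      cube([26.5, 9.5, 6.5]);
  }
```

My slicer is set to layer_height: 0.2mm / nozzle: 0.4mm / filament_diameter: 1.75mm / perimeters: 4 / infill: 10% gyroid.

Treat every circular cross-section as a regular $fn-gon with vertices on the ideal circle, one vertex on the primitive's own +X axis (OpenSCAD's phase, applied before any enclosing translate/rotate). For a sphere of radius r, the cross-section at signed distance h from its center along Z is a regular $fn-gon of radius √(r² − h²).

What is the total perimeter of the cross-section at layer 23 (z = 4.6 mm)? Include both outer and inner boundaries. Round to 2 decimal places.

66.78 mm

At z = 4.6 mm: the r=9 cylinder contributes a regular 32-gon of circumradius 9 (perimeter = 2·32·9.000·sin(180°/32) = 56.46 mm); the r=3 sphere at (11.5, 8) slices to a regular 32-gon of circumradius 2.973 (√(r²−h²) with h=0.4 from center) (perimeter = 2·32·2.973·sin(180°/32) = 18.65 mm); Merging all regions: the 2 present regions are separate (no shared area or edge), so areas and boundary lengths simply add and each stays a separate island — boundary = 75.11 mm; the 26.5×9.5 cube at (0.5, 1) contributes its full rectangle (perimeter 72.00 mm); Taking the first minus the rest: starting from the result so far, the 26.5×9.5 cube at (0.5, 1) partially overlaps it — only the 76.86 mm² overlap (of its 251.75 mm²) is removed, clipping the outline — boundary = 66.78 mm; (rotated 20° about Z; rotation is an isometry so areas/perimeters/island counts are preserved). Overall, the cross-section has 2 separate islands. Total boundary length (outer) = 66.78 mm.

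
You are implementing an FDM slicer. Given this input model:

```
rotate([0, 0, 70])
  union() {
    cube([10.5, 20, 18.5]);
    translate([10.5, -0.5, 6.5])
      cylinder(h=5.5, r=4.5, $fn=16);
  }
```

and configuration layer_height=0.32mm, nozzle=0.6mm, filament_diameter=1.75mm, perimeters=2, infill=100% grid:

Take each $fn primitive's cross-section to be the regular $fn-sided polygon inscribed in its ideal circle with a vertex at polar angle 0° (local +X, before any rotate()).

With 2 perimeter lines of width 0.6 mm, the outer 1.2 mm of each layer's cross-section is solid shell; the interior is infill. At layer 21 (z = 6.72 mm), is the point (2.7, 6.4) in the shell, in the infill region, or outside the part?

At z = 6.72 mm: the cube is present — its section is the full 10.5×20 rectangle; the cylinder at (10.5, -0.5): section is a regular 16-gon, circumradius r=4.5; Taking the union: the regions partially overlap (shared area 13.27 mm²), so overlapping operands fuse into one piece — 1 connected region; (whole slice rotated 70° about Z — lengths, areas and connectivity unchanged). Overall, the cross-section is a single solid region. Undo the 70° rotation: the query point maps to (6.937, -0.348) in the un-rotated model frame. The nearest boundary edge runs (6.00, -0.50)→(6.10, 0.00); distance from the point to it = 0.89 mm. The point is inside the cross-section, 0.89 mm from the nearest boundary — within the 1.2 mm shell band (2 × 0.6).

shell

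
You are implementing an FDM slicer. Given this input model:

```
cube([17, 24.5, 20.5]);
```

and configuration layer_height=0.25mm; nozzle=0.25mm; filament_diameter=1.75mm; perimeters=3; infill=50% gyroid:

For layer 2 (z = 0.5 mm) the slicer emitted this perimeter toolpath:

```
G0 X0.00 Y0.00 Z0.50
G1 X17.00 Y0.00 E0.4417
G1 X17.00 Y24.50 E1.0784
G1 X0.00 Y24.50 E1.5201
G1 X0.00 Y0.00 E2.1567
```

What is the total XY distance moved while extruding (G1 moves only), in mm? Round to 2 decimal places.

83.00 mm

Sum the Euclidean lengths of each G1 segment: total = 83.00 mm.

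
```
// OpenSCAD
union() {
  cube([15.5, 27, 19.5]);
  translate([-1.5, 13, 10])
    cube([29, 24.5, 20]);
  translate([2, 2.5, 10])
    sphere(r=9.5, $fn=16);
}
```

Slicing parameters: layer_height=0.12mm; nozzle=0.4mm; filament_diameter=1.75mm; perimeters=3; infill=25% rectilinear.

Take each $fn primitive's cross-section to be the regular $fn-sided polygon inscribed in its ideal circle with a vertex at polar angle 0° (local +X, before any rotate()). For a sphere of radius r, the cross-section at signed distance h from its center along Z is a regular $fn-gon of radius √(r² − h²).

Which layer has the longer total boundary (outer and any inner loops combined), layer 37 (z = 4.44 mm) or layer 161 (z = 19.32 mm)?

Layer 37 (z = 4.44): the cube is present — its section is the full 15.5×27 rectangle (perimeter 85.00 mm); the cube at (-1.5, 13) is absent (z outside [10, 30]); the r=9.5 sphere at (2, 2.5) slices to a regular 16-gon of circumradius 7.703 (√(r²−h²) with h=5.56 from center) (perimeter = 2·16·7.703·sin(180°/16) = 48.09 mm); Merging all regions: the regions partially overlap (shared area 84.06 mm²), so the edge portions inside another operand are dropped and the merged outline is re-measured after clipping — boundary = 97.47 mm. So its perimeter = 97.47 mm. Layer 161 (z = 19.32): the cube (footprint 15.5×27) is included at this height (perimeter 85.00 mm); the 29×24.5 cube at (-1.5, 13) contributes its full rectangle (perimeter 107.00 mm); the sphere at (2, 2.5): section is a regular 16-gon, circumradius = √(r²−h²) = √(9.5²−9.32²) = 1.841 (perimeter = 2·16·1.841·sin(180°/16) = 11.49 mm); Taking the union: the regions partially overlap (shared area 227.37 mm²), so the edge portions inside another operand are dropped and the merged outline is re-measured after clipping — boundary = 133.00 mm. So its perimeter = 133.00 mm. Layer 161 is larger (133.00 vs 97.47 mm).

layer 161 (z = 19.32 mm)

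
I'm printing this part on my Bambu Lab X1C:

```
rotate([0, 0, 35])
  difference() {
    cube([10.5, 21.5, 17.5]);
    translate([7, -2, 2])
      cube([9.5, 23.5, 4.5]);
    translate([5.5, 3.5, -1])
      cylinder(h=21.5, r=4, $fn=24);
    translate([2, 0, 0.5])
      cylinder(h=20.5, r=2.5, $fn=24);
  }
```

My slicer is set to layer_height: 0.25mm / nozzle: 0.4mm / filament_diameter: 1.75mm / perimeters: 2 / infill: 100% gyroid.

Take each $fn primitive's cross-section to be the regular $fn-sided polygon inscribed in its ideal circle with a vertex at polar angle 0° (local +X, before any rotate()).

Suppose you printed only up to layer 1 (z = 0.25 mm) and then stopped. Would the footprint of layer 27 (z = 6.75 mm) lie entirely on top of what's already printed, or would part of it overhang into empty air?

entirely on top

Compare the two slices. At z = 0.25: the cube is present — its section is the full 10.5×21.5 rectangle (area 225.75 mm²); the cube at (7, -2) is not intersected at this z (z outside [2, 6.5]); the r=4 cylinder at (5.5, 3.5) contributes a regular 24-gon of circumradius 4 (area = (24/2)·4.000²·sin(360°/24) = 49.69 mm²); the cylinder at (2, 0) is not intersected at this z (z outside [0.5, 21]); Taking the first minus the rest: starting from the 10.5×21.5 cube (225.75 mm²), the r=4 cylinder at (5.5, 3.5) partially overlaps it — only the 48.48 mm² overlap (of its 49.69 mm²) is removed, clipping the outline — area = 177.27 mm²; (rotated 35° about Z; rotation is an isometry so areas/perimeters/island counts are preserved). At z = 6.75: the cube (footprint 10.5×21.5) is included at this height (area 225.75 mm²); the cube at (7, -2) does not reach this height (z outside [2, 6.5]); the cylinder at (5.5, 3.5): section is a regular 24-gon, circumradius r=4 (area = (24/2)·4.000²·sin(360°/24) = 49.69 mm²); the cylinder at (2, 0): section is a regular 24-gon, circumradius r=2.5 (area = (24/2)·2.500²·sin(360°/24) = 19.41 mm²); Taking the first minus the rest: starting from the 10.5×21.5 cube (225.75 mm²), the r=4 cylinder at (5.5, 3.5) partially overlaps it — only the 48.48 mm² overlap (of its 49.69 mm²) is removed, clipping the outline; the r=2.5 cylinder at (2, 0) partially overlaps it — only the 5.24 mm² overlap (of its 19.41 mm²) is removed, clipping the outline — area = 172.03 mm²; (rotated 35° about Z; rotation is an isometry so areas/perimeters/island counts are preserved). Checking containment: the cross-section at z = 6.75 is a subset of the cross-section at z = 0.25.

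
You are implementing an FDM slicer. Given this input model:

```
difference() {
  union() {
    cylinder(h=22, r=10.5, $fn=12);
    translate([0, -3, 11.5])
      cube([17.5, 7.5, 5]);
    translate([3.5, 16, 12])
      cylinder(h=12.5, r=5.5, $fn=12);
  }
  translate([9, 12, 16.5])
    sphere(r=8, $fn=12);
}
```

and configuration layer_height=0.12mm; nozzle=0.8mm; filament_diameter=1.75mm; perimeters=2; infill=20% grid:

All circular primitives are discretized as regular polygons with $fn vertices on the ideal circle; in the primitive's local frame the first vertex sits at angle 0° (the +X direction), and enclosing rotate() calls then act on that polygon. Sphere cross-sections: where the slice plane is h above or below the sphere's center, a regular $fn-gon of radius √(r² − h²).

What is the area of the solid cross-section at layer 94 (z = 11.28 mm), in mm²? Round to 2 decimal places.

326.13 mm²

At z = 11.28 mm: the cylinder: section is a regular 12-gon, circumradius r=10.5 (area = (12/2)·10.500²·sin(360°/12) = 330.75 mm²); the cube at (0, -3) is absent (z outside [11.5, 16.5]); the cylinder at (3.5, 16) does not reach this height (z outside [12, 24.5]); Merging all regions: only the r=10.5 cylinder is present, so the union is just that shape — area = 330.75 mm²; the sphere at (9, 12): section is a regular 12-gon, circumradius = √(r²−h²) = √(8²−5.22²) = 6.062 (area = (12/2)·6.062²·sin(360°/12) = 110.25 mm²); Taking the first minus the rest: starting from the result so far (330.75 mm²), the r=8 sphere at (9, 12) partially overlaps it — only the 4.62 mm² overlap (of its 110.25 mm²) is removed, clipping the outline — area = 326.13 mm². Overall, the cross-section is a single solid region. Net area = 326.13 mm².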